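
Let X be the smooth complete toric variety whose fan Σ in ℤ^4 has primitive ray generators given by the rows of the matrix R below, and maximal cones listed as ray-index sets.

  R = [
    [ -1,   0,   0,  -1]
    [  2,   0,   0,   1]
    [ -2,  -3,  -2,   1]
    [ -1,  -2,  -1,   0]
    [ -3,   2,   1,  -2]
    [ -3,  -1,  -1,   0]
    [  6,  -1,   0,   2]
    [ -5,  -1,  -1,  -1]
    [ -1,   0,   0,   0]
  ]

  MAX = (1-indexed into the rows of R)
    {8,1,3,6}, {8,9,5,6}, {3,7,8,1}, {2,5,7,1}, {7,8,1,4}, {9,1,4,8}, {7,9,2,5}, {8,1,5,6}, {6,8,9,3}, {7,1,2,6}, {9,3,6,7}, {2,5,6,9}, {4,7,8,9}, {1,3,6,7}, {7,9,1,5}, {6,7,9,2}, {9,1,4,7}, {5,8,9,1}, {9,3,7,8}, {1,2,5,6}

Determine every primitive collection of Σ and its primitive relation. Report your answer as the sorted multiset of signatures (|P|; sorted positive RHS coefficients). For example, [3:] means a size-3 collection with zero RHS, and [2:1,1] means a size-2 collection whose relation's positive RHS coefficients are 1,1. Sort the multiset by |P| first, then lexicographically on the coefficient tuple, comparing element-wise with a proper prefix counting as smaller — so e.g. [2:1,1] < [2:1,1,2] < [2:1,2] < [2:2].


Primitive collections (14):

  P={2,8}:  v_{2} + v_{8} = v_{6}  →  sig = [2:1]
  P={3,5}:  v_{3} + v_{5} = v_{8}  →  sig = [2:1]
  P={2,4}:  v_{2} + v_{4} = v_{7} + v_{8}  →  sig = [2:1,1]
  P={2,3}:  v_{2} + v_{3} = 2·v_{6} + v_{7}  →  sig = [2:1,2]
  P={4,6}:  v_{4} + v_{6} = v_{7} + 2·v_{8}  →  sig = [2:1,2]
  P={4,5}:  v_{4} + v_{5} = 2·v_{1} + 2·v_{9}  →  sig = [2:2,2]
  P={3,4}:  v_{3} + v_{4} = 2·v_{7} + 3·v_{8}  →  sig = [2:2,3]
  P={1,2,9}:  v_{1} + v_{2} + v_{9} = 0  →  sig = [3:]
  P={5,6,7}:  v_{5} + v_{6} + v_{7} = 0  →  sig = [3:]
  P={1,6,9}:  v_{1} + v_{6} + v_{9} = v_{8}  →  sig = [3:1]
  P={6,7,8}:  v_{6} + v_{7} + v_{8} = v_{3}  →  sig = [3:1]
  P={5,7,8}:  v_{5} + v_{7} + v_{8} = v_{1} + v_{9}  →  sig = [3:1,1]
  P={1,3,9}:  v_{1} + v_{3} + v_{9} = v_{7} + 2·v_{8}  →  sig = [3:1,2]
  P={1,7,8,9}:  v_{1} + v_{7} + v_{8} + v_{9} = v_{4}  →  sig = [4:1]

Signatures (|P|; sorted positive RHS coefficients), sorted:
[[2:1], [2:1], [2:1,1], [2:1,2], [2:1,2], [2:2,2], [2:2,3], [3:], [3:], [3:1], [3:1], [3:1,1], [3:1,2], [4:1]]


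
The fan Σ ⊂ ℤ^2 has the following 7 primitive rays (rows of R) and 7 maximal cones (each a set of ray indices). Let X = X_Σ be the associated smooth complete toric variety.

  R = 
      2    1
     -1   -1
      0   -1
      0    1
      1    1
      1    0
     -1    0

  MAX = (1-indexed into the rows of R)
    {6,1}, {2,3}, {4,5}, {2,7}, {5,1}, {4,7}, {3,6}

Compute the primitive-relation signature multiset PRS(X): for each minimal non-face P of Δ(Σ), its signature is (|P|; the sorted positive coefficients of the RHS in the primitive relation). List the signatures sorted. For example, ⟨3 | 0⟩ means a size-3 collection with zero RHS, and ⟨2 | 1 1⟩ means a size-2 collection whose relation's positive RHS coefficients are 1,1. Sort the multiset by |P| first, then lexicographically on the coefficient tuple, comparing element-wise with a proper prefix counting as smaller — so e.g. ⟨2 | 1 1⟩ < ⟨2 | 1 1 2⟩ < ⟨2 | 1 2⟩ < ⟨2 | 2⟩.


|primitive collections| = 14. Relations:

  P = {2,5}:  v_{2} + v_{5} = 0  so sig = ⟨2 | 0⟩
  P = {3,4}:  v_{3} + v_{4} = 0  so sig = ⟨2 | 0⟩
  P = {6,7}:  v_{6} + v_{7} = 0  so sig = ⟨2 | 0⟩
  P = {1,2}:  v_{1} + v_{2} = v_{6}  so sig = ⟨2 | 1⟩
  P = {1,7}:  v_{1} + v_{7} = v_{5}  so sig = ⟨2 | 1⟩
  P = {2,4}:  v_{2} + v_{4} = v_{7}  so sig = ⟨2 | 1⟩
  P = {2,6}:  v_{2} + v_{6} = v_{3}  so sig = ⟨2 | 1⟩
  P = {3,5}:  v_{3} + v_{5} = v_{6}  so sig = ⟨2 | 1⟩
  P = {3,7}:  v_{3} + v_{7} = v_{2}  so sig = ⟨2 | 1⟩
  P = {4,6}:  v_{4} + v_{6} = v_{5}  so sig = ⟨2 | 1⟩
  P = {5,6}:  v_{5} + v_{6} = v_{1}  so sig = ⟨2 | 1⟩
  P = {5,7}:  v_{5} + v_{7} = v_{4}  so sig = ⟨2 | 1⟩
  P = {1,3}:  v_{1} + v_{3} = 2·v_{6}  so sig = ⟨2 | 2⟩
  P = {1,4}:  v_{1} + v_{4} = 2·v_{5}  so sig = ⟨2 | 2⟩

Sorted signature multiset PRS(X):
    |P|=2: 14 collections, coeffs (), (), (), (1), (1), (1), (1), (1), (1), (1), (1), (1), (2), (2)


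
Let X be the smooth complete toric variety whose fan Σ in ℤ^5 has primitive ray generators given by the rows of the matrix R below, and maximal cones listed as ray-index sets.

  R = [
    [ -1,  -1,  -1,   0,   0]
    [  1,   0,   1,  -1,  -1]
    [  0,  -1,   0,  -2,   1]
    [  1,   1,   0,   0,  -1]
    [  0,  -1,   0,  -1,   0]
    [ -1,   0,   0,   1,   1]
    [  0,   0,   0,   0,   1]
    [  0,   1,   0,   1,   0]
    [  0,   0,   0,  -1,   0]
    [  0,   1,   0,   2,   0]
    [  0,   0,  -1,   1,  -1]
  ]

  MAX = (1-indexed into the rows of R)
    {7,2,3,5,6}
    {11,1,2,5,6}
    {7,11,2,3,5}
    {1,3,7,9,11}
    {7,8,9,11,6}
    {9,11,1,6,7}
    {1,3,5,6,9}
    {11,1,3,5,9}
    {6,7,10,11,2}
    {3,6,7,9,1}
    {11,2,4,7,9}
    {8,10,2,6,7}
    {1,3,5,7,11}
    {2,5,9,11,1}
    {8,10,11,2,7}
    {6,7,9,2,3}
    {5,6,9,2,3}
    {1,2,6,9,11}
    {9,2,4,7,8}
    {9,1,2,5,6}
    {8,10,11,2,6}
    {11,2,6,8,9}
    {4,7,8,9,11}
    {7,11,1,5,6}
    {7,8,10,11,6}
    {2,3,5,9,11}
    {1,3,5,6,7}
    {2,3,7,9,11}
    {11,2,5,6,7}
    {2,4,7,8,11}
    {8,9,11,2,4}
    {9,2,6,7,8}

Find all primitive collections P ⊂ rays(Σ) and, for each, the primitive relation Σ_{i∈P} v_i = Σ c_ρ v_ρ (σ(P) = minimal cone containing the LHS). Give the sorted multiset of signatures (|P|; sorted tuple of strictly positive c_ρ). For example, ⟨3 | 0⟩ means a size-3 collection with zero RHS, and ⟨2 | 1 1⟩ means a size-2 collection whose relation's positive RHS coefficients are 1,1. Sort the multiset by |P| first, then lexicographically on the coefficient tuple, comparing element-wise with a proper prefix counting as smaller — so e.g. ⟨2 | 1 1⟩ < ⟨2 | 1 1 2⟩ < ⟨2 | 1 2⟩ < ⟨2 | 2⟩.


Δ(Σ) — 11 vertices, 20 min non-faces:

  P = {5,8}:  v_{5} + v_{8} = 0  ⇒ sig = ⟨2 | 0⟩
  P = {3,10}:  v_{3} + v_{10} = v_{7}  ⇒ sig = ⟨2 | 1⟩
  P = {4,6}:  v_{4} + v_{6} = v_{8}  ⇒ sig = ⟨2 | 1⟩
  P = {9,10}:  v_{9} + v_{10} = v_{8}  ⇒ sig = ⟨2 | 1⟩
  P = {1,4}:  v_{1} + v_{4} = v_{9} + v_{11}  ⇒ sig = ⟨2 | 1 1⟩
  P = {1,10}:  v_{1} + v_{10} = v_{6} + v_{11}  ⇒ sig = ⟨2 | 1 1⟩
  P = {3,8}:  v_{3} + v_{8} = v_{7} + v_{9}  ⇒ sig = ⟨2 | 1 1⟩
  P = {1,8}:  v_{1} + v_{8} = v_{6} + v_{9} + v_{11}  ⇒ sig = ⟨2 | 1 1 1⟩
  P = {4,5}:  v_{4} + v_{5} = v_{2} + v_{7} + v_{9} + v_{11}  ⇒ sig = ⟨2 | 1 1 1 1⟩
  P = {5,10}:  v_{5} + v_{10} = v_{2} + v_{6} + v_{7} + v_{11}  ⇒ sig = ⟨2 | 1 1 1 1⟩
  P = {4,10}:  v_{4} + v_{10} = v_{2} + v_{7} + 2·v_{8} + v_{11}  ⇒ sig = ⟨2 | 1 1 1 2⟩
  P = {3,4}:  v_{3} + v_{4} = v_{2} + 2·v_{7} + 2·v_{9} + v_{11}  ⇒ sig = ⟨2 | 1 1 2 2⟩
  P = {1,2,7}:  v_{1} + v_{2} + v_{7} = v_{5}  ⇒ sig = ⟨3 | 1⟩
  P = {5,7,9}:  v_{5} + v_{7} + v_{9} = v_{3}  ⇒ sig = ⟨3 | 1⟩
  P = {3,6,11}:  v_{3} + v_{6} + v_{11} = v_{1} + v_{7}  ⇒ sig = ⟨3 | 1 1⟩
  P = {1,2,3}:  v_{1} + v_{2} + v_{3} = 2·v_{5} + v_{9}  ⇒ sig = ⟨3 | 1 2⟩
  P = {5,6,9,11}:  v_{5} + v_{6} + v_{9} + v_{11} = v_{1}  ⇒ sig = ⟨4 | 1⟩
  P = {2,6,7,9,11}:  v_{2} + v_{6} + v_{7} + v_{9} + v_{11} = 0  ⇒ sig = ⟨5 | 0⟩
  P = {2,6,7,8,11}:  v_{2} + v_{6} + v_{7} + v_{8} + v_{11} = v_{10}  ⇒ sig = ⟨5 | 1⟩
  P = {2,7,8,9,11}:  v_{2} + v_{7} + v_{8} + v_{9} + v_{11} = v_{4}  ⇒ sig = ⟨5 | 1⟩

so the primitive-relation signature multiset is
{ ⟨2 | 0⟩,  ⟨2 | 1⟩ ×3,  ⟨2 | 1 1⟩ ×3,  ⟨2 | 1 1 1⟩,  ⟨2 | 1 1 1 1⟩ ×2,  ⟨2 | 1 1 1 2⟩,  ⟨2 | 1 1 2 2⟩,  ⟨3 | 1⟩ ×2,  ⟨3 | 1 1⟩,  ⟨3 | 1 2⟩,  ⟨4 | 1⟩,  ⟨5 | 0⟩,  ⟨5 | 1⟩ ×2 }


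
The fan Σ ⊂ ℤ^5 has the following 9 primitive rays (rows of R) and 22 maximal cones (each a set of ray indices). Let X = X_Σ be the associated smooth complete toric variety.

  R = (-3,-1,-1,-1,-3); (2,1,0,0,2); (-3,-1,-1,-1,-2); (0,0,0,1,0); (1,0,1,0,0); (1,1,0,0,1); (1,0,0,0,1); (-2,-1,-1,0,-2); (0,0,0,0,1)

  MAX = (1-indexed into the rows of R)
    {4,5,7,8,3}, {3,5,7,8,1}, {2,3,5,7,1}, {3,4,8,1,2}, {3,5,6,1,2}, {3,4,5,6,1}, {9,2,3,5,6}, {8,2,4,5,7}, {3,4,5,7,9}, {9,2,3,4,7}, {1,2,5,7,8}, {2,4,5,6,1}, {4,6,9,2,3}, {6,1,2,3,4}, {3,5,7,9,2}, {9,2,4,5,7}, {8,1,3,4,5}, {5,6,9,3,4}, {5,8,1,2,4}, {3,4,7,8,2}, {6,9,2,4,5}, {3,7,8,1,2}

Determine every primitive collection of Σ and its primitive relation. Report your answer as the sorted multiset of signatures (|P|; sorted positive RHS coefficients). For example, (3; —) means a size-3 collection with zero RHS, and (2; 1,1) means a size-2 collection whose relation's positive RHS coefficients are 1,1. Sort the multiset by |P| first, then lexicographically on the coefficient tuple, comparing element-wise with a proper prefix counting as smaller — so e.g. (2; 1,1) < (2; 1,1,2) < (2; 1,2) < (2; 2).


Δ(Σ) — 9 vertices, 7 min non-faces:

  {1,9}:  v_{1} + v_{9} = v_{3} ; sig = (2; 1)
  {6,7}:  v_{6} + v_{7} = v_{2} ; sig = (2; 1)
  {6,8}:  v_{6} + v_{8} = v_{1} + v_{2} + v_{4} ; sig = (2; 1,1,1)
  {8,9}:  v_{8} + v_{9} = v_{3} + v_{4} + v_{7} ; sig = (2; 1,1,1)
  {1,4,7}:  v_{1} + v_{4} + v_{7} = v_{8} ; sig = (3; 1)
  {2,3,4,5}:  v_{2} + v_{3} + v_{4} + v_{5} = 0 ; sig = (4; —)
  {2,3,5,8}:  v_{2} + v_{3} + v_{5} + v_{8} = v_{1} + v_{7} ; sig = (4; 1,1)

Hence PRS(X_Σ) =
{ (2; 1) ×2,  (2; 1,1,1) ×2,  (3; 1),  (4; —),  (4; 1,1) }


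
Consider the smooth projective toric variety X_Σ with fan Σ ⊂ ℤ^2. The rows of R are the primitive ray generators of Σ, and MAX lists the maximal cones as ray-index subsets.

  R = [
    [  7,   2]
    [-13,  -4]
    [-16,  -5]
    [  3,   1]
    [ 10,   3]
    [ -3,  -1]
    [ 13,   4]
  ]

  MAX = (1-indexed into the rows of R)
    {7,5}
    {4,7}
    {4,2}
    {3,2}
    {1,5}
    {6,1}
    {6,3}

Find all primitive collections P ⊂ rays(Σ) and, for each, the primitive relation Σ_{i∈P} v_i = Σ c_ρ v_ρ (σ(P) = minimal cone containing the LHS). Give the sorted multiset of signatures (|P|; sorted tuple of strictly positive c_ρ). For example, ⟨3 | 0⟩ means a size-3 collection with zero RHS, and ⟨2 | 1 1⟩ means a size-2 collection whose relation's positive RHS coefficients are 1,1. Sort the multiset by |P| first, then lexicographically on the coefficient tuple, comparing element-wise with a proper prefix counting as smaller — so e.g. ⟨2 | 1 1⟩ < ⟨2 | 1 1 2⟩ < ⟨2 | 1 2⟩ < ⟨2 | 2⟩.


Minimal non-faces — 14 found among 7 rays, 7 max cones:

  P = {2,7}:  v_{2} + v_{7} = 0  →  sig = ⟨2 | 0⟩
  P = {4,6}:  v_{4} + v_{6} = 0  →  sig = ⟨2 | 0⟩
  P = {1,4}:  v_{1} + v_{4} = v_{5}  →  sig = ⟨2 | 1⟩
  P = {2,5}:  v_{2} + v_{5} = v_{6}  →  sig = ⟨2 | 1⟩
  P = {2,6}:  v_{2} + v_{6} = v_{3}  →  sig = ⟨2 | 1⟩
  P = {3,4}:  v_{3} + v_{4} = v_{2}  →  sig = ⟨2 | 1⟩
  P = {3,7}:  v_{3} + v_{7} = v_{6}  →  sig = ⟨2 | 1⟩
  P = {4,5}:  v_{4} + v_{5} = v_{7}  →  sig = ⟨2 | 1⟩
  P = {5,6}:  v_{5} + v_{6} = v_{1}  →  sig = ⟨2 | 1⟩
  P = {6,7}:  v_{6} + v_{7} = v_{5}  →  sig = ⟨2 | 1⟩
  P = {1,2}:  v_{1} + v_{2} = 2·v_{6}  →  sig = ⟨2 | 2⟩
  P = {1,7}:  v_{1} + v_{7} = 2·v_{5}  →  sig = ⟨2 | 2⟩
  P = {3,5}:  v_{3} + v_{5} = 2·v_{6}  →  sig = ⟨2 | 2⟩
  P = {1,3}:  v_{1} + v_{3} = 3·v_{6}  →  sig = ⟨2 | 3⟩

Sorted signature multiset PRS(X):
[⟨2 | 0⟩, ⟨2 | 0⟩, ⟨2 | 1⟩, ⟨2 | 1⟩, ⟨2 | 1⟩, ⟨2 | 1⟩, ⟨2 | 1⟩, ⟨2 | 1⟩, ⟨2 | 1⟩, ⟨2 | 1⟩, ⟨2 | 2⟩, ⟨2 | 2⟩, ⟨2 | 2⟩, ⟨2 | 3⟩]


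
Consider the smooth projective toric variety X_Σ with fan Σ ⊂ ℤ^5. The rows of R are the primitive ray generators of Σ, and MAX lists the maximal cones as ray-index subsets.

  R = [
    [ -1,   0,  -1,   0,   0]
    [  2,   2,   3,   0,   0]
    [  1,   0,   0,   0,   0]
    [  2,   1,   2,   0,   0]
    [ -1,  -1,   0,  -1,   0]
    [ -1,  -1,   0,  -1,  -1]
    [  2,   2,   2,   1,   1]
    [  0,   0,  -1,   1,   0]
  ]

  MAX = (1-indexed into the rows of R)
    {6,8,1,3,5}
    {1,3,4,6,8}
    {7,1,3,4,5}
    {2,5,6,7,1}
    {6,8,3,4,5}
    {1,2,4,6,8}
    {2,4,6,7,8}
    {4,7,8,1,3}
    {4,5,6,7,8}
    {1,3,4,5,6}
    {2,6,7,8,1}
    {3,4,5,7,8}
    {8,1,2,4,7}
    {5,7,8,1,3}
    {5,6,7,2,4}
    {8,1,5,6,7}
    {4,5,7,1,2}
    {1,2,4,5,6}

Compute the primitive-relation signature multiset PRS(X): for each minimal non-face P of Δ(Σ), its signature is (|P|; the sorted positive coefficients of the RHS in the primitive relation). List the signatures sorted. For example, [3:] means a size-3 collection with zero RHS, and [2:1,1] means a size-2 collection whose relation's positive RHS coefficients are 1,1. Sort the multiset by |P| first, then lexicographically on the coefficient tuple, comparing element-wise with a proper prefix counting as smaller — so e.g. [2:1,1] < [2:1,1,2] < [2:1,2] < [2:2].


Primitive collections (5):

  {2,3}:  v_{2} + v_{3} = v_{1} + 2·v_{4}  ⟹  sig = [2:1,2]
  {3,6,7}:  v_{3} + v_{6} + v_{7} = v_{4}  ⟹  sig = [3:1]
  {2,5,8}:  v_{2} + v_{5} + v_{8} = v_{6} + v_{7}  ⟹  sig = [3:1,1]
  {1,4,5,8}:  v_{1} + v_{4} + v_{5} + v_{8} = 0  ⟹  sig = [4:]
  {1,4,6,7}:  v_{1} + v_{4} + v_{6} + v_{7} = v_{2}  ⟹  sig = [4:1]

Hence PRS(X_Σ) =
    [2:1,2]
    [3:1]
    [3:1,1]
    [4:]
    [4:1]


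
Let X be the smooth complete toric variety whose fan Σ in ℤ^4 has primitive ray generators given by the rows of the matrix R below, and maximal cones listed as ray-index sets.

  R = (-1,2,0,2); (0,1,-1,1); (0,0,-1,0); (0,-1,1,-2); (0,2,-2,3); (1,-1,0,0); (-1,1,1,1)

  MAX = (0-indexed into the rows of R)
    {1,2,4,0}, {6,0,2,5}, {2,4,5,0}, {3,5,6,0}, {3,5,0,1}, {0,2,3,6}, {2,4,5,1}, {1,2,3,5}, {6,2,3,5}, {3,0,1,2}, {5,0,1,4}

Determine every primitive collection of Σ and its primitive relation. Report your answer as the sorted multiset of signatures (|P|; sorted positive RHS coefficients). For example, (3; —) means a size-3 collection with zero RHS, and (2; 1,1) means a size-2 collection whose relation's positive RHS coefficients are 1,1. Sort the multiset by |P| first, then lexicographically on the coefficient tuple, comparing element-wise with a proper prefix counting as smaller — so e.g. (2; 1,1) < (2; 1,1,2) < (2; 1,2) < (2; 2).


The 5 primitive collections of Σ (r=7, n=4):

  P={1,6}:  v_{1} + v_{6} = v_{0}  so sig = (2; 1)
  P={3,4}:  v_{3} + v_{4} = v_{1}  so sig = (2; 1)
  P={4,6}:  v_{4} + v_{6} = 2·v_{0} + v_{2} + v_{5}  so sig = (2; 1,1,2)
  P={0,2,3,5}:  v_{0} + v_{2} + v_{3} + v_{5} = 0  so sig = (4; —)
  P={0,1,2,5}:  v_{0} + v_{1} + v_{2} + v_{5} = v_{4}  so sig = (4; 1)

Hence PRS(X_Σ) =
    (2; 1)
    (2; 1)
    (2; 1,1,2)
    (4; —)
    (4; 1)


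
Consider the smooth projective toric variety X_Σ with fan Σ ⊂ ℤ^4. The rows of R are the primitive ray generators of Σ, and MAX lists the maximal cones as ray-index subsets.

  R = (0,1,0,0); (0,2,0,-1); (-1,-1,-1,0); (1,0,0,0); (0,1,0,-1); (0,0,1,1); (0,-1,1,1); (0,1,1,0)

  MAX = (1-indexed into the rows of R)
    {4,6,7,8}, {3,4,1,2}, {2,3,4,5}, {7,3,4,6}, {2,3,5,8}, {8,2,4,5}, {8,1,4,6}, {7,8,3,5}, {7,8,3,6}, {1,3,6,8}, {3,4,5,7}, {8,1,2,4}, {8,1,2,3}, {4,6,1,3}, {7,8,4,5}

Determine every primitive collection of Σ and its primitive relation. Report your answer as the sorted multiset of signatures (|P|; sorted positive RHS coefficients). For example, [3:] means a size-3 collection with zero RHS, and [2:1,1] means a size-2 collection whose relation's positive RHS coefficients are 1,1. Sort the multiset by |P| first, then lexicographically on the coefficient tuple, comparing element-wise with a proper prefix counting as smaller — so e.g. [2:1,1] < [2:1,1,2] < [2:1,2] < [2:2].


Δ(Σ) — 8 vertices, 6 min non-faces:

  P = {1,5}:  v_{1} + v_{5} = v_{2}  →  sig = [2:1]
  P = {1,7}:  v_{1} + v_{7} = v_{6}  →  sig = [2:1]
  P = {2,7}:  v_{2} + v_{7} = v_{8}  →  sig = [2:1]
  P = {5,6}:  v_{5} + v_{6} = v_{8}  →  sig = [2:1]
  P = {2,6}:  v_{2} + v_{6} = v_{1} + v_{8}  →  sig = [2:1,1]
  P = {3,4,8}:  v_{3} + v_{4} + v_{8} = 0  →  sig = [3:]

so the primitive-relation signature multiset is
[[2:1], [2:1], [2:1], [2:1], [2:1,1], [3:]]


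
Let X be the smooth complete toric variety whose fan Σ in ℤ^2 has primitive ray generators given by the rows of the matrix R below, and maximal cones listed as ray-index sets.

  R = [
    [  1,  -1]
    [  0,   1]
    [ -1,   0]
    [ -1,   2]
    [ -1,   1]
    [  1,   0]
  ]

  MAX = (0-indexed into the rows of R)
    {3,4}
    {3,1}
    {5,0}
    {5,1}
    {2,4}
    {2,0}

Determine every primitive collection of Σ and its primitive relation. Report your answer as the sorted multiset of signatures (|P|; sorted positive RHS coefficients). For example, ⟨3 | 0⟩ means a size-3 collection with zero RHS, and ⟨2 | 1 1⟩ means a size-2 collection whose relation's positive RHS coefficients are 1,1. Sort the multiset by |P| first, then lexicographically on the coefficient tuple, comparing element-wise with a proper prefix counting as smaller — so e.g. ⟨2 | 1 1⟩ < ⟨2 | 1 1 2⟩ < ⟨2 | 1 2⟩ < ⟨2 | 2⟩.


The 9 primitive collections of Σ (r=6, n=2):

  P = {0,4}:  v_{0} + v_{4} = 0 ; sig = ⟨2 | 0⟩
  P = {2,5}:  v_{2} + v_{5} = 0 ; sig = ⟨2 | 0⟩
  P = {0,1}:  v_{0} + v_{1} = v_{5} ; sig = ⟨2 | 1⟩
  P = {0,3}:  v_{0} + v_{3} = v_{1} ; sig = ⟨2 | 1⟩
  P = {1,2}:  v_{1} + v_{2} = v_{4} ; sig = ⟨2 | 1⟩
  P = {1,4}:  v_{1} + v_{4} = v_{3} ; sig = ⟨2 | 1⟩
  P = {4,5}:  v_{4} + v_{5} = v_{1} ; sig = ⟨2 | 1⟩
  P = {2,3}:  v_{2} + v_{3} = 2·v_{4} ; sig = ⟨2 | 2⟩
  P = {3,5}:  v_{3} + v_{5} = 2·v_{1} ; sig = ⟨2 | 2⟩

so the primitive-relation signature multiset is
[⟨2 | 0⟩, ⟨2 | 0⟩, ⟨2 | 1⟩, ⟨2 | 1⟩, ⟨2 | 1⟩, ⟨2 | 1⟩, ⟨2 | 1⟩, ⟨2 | 2⟩, ⟨2 | 2⟩]


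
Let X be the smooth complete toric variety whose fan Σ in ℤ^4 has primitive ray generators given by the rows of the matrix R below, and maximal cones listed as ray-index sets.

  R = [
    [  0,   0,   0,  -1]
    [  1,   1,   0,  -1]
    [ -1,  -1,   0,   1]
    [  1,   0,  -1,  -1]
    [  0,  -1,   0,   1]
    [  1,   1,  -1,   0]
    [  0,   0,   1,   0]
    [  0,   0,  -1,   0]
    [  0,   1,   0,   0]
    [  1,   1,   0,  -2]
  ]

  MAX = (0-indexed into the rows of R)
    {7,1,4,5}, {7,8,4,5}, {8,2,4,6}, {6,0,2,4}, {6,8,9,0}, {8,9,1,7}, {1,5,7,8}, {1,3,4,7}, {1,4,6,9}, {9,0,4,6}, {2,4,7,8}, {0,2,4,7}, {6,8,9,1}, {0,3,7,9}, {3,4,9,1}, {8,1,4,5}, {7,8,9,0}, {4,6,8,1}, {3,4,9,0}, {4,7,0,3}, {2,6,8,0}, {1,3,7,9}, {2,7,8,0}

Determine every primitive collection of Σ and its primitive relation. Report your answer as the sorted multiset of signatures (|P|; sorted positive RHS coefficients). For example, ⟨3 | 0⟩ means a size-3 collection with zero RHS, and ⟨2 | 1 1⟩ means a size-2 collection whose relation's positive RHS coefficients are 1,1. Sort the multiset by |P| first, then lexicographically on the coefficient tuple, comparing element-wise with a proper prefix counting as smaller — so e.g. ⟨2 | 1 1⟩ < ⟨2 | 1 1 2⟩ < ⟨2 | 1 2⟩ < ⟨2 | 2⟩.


The 16 primitive collections of Σ (r=10, n=4):

  {1,2}:  v_{1} + v_{2} = 0  ⟹  sig = ⟨2 | 0⟩
  {6,7}:  v_{6} + v_{7} = 0  ⟹  sig = ⟨2 | 0⟩
  {0,1}:  v_{0} + v_{1} = v_{9}  ⟹  sig = ⟨2 | 1⟩
  {2,9}:  v_{2} + v_{9} = v_{0}  ⟹  sig = ⟨2 | 1⟩
  {0,5}:  v_{0} + v_{5} = v_{1} + v_{7}  ⟹  sig = ⟨2 | 1 1⟩
  {3,6}:  v_{3} + v_{6} = v_{4} + v_{9}  ⟹  sig = ⟨2 | 1 1⟩
  {3,8}:  v_{3} + v_{8} = v_{1} + v_{7}  ⟹  sig = ⟨2 | 1 1⟩
  {2,3}:  v_{2} + v_{3} = v_{0} + v_{4} + v_{7}  ⟹  sig = ⟨2 | 1 1 1⟩
  {2,5}:  v_{2} + v_{5} = v_{4} + v_{7} + v_{8}  ⟹  sig = ⟨2 | 1 1 1⟩
  {5,6}:  v_{5} + v_{6} = v_{1} + v_{4} + v_{8}  ⟹  sig = ⟨2 | 1 1 1⟩
  {5,9}:  v_{5} + v_{9} = 2·v_{1} + v_{7}  ⟹  sig = ⟨2 | 1 2⟩
  {3,5}:  v_{3} + v_{5} = 2·v_{1} + v_{4} + 2·v_{7}  ⟹  sig = ⟨2 | 1 2 2⟩
  {0,4,8}:  v_{0} + v_{4} + v_{8} = 0  ⟹  sig = ⟨3 | 0⟩
  {4,7,9}:  v_{4} + v_{7} + v_{9} = v_{3}  ⟹  sig = ⟨3 | 1⟩
  {4,8,9}:  v_{4} + v_{8} + v_{9} = v_{1}  ⟹  sig = ⟨3 | 1⟩
  {1,4,7,8}:  v_{1} + v_{4} + v_{7} + v_{8} = v_{5}  ⟹  sig = ⟨4 | 1⟩

so the primitive-relation signature multiset is
    |P|=2: 12 collections, coeffs (), (), (1), (1), (1,1), (1,1), (1,1), (1,1,1), (1,1,1), (1,1,1), (1,2), (1,2,2)
    |P|=3: 3 collections, coeffs (), (1), (1)
    |P|=4: 1 collection, coeffs (1)


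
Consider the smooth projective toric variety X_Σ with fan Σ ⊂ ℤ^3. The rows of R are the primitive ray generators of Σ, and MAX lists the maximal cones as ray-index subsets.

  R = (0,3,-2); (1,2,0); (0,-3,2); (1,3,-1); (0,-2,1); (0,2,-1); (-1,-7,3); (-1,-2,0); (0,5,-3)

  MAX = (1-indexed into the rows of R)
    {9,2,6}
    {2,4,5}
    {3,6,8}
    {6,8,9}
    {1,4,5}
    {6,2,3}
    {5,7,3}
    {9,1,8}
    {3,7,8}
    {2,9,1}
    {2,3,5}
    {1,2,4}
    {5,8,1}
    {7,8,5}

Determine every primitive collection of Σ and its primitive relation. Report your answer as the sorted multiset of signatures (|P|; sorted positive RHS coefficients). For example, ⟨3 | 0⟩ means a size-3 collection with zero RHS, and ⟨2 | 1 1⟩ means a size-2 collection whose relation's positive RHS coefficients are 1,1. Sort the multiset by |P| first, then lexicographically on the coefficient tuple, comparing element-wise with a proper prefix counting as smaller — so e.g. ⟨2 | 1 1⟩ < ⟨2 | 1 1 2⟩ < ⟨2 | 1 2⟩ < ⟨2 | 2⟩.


The 17 primitive collections of Σ (r=9, n=3):

  • {1,3}:  v_{1} + v_{3} = 0  ⟹  sig = ⟨2 | 0⟩
  • {2,8}:  v_{2} + v_{8} = 0  ⟹  sig = ⟨2 | 0⟩
  • {5,6}:  v_{5} + v_{6} = 0  ⟹  sig = ⟨2 | 0⟩
  • {1,6}:  v_{1} + v_{6} = v_{9}  ⟹  sig = ⟨2 | 1⟩
  • {3,9}:  v_{3} + v_{9} = v_{6}  ⟹  sig = ⟨2 | 1⟩
  • {5,9}:  v_{5} + v_{9} = v_{1}  ⟹  sig = ⟨2 | 1⟩
  • {7,9}:  v_{7} + v_{9} = v_{8}  ⟹  sig = ⟨2 | 1⟩
  • {1,7}:  v_{1} + v_{7} = v_{5} + v_{8}  ⟹  sig = ⟨2 | 1 1⟩
  • {2,7}:  v_{2} + v_{7} = v_{3} + v_{5}  ⟹  sig = ⟨2 | 1 1⟩
  • {3,4}:  v_{3} + v_{4} = v_{2} + v_{5}  ⟹  sig = ⟨2 | 1 1⟩
  • {4,6}:  v_{4} + v_{6} = v_{1} + v_{2}  ⟹  sig = ⟨2 | 1 1⟩
  • {4,8}:  v_{4} + v_{8} = v_{1} + v_{5}  ⟹  sig = ⟨2 | 1 1⟩
  • {6,7}:  v_{6} + v_{7} = v_{3} + v_{8}  ⟹  sig = ⟨2 | 1 1⟩
  • {4,9}:  v_{4} + v_{9} = 2·v_{1} + v_{2}  ⟹  sig = ⟨2 | 1 2⟩
  • {4,7}:  v_{4} + v_{7} = 2·v_{5}  ⟹  sig = ⟨2 | 2⟩
  • {1,2,5}:  v_{1} + v_{2} + v_{5} = v_{4}  ⟹  sig = ⟨3 | 1⟩
  • {3,5,8}:  v_{3} + v_{5} + v_{8} = v_{7}  ⟹  sig = ⟨3 | 1⟩

so the primitive-relation signature multiset is
    |P|=2: 15 collections, coeffs (), (), (), (1), (1), (1), (1), (1,1), (1,1), (1,1), (1,1), (1,1), (1,1), (1,2), (2)
    |P|=3: 2 collections, coeffs (1), (1)


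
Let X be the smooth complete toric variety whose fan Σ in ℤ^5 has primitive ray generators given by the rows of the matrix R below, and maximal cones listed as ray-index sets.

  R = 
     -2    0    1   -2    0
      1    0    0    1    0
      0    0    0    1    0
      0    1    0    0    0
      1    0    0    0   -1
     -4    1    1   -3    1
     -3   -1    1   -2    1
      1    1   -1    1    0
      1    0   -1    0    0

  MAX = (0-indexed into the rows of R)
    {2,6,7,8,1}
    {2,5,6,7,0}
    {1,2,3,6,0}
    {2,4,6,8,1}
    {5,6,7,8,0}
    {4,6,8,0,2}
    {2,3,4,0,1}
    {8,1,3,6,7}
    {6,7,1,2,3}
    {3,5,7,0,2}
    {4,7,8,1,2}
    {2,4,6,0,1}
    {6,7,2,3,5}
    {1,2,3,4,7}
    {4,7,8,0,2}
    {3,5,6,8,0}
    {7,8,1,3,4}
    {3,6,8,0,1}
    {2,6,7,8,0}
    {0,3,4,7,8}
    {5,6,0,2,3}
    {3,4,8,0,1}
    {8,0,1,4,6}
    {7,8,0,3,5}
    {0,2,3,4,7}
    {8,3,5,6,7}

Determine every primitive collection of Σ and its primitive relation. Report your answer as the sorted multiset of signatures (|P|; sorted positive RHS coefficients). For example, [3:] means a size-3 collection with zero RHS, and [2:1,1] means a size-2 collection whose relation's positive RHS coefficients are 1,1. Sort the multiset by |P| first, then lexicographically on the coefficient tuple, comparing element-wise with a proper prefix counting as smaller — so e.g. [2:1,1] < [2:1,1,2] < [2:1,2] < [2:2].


Primitive collections (9):

  P = {1,5}:  v_{1} + v_{5} = 2·v_{3} + v_{6}  so sig = [2:1,2]
  P = {4,5}:  v_{4} + v_{5} = 2·v_{0} + v_{7}  so sig = [2:1,2]
  P = {0,1,7}:  v_{0} + v_{1} + v_{7} = v_{3}  so sig = [3:1]
  P = {2,3,8}:  v_{2} + v_{3} + v_{8} = v_{7}  so sig = [3:1]
  P = {3,4,6}:  v_{3} + v_{4} + v_{6} = v_{0}  so sig = [3:1]
  P = {4,6,7}:  v_{4} + v_{6} + v_{7} = v_{0} + v_{2} + v_{8}  so sig = [3:1,1,1]
  P = {2,5,8}:  v_{2} + v_{5} + v_{8} = v_{0} + v_{6} + 2·v_{7}  so sig = [3:1,1,2]
  P = {0,1,2,8}:  v_{0} + v_{1} + v_{2} + v_{8} = 0  so sig = [4:]
  P = {0,3,6,7}:  v_{0} + v_{3} + v_{6} + v_{7} = v_{5}  so sig = [4:1]

Hence PRS(X_Σ) =
[[2:1,2], [2:1,2], [3:1], [3:1], [3:1], [3:1,1,1], [3:1,1,2], [4:], [4:1]]


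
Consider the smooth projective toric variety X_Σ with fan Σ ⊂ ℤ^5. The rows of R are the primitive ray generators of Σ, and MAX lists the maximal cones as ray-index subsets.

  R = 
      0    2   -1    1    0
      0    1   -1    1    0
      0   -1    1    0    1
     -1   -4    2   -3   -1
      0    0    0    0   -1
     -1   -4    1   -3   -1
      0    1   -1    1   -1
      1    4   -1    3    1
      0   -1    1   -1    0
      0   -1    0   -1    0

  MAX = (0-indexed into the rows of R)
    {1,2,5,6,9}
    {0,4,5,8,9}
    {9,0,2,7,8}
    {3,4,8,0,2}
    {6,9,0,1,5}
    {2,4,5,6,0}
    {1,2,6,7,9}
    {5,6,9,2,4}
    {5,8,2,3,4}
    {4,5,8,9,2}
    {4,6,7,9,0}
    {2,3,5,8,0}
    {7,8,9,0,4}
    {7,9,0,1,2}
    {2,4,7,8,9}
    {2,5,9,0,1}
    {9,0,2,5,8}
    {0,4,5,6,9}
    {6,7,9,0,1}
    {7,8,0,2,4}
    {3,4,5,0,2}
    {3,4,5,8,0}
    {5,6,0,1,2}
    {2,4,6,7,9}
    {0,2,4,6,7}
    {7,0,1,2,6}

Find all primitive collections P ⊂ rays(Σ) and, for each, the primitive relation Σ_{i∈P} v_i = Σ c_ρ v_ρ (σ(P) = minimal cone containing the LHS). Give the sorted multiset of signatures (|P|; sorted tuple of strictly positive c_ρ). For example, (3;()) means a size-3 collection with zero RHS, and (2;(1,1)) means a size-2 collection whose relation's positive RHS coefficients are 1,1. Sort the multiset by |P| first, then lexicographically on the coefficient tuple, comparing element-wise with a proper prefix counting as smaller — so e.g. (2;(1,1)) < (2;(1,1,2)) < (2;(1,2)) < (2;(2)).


Σ has 11 primitive collections:

  P={1,8}:  v_{1} + v_{8} = 0 ; sig = (2;())
  P={5,7}:  v_{5} + v_{7} = 0 ; sig = (2;())
  P={1,4}:  v_{1} + v_{4} = v_{6} ; sig = (2;(1))
  P={6,8}:  v_{6} + v_{8} = v_{4} ; sig = (2;(1))
  P={3,9}:  v_{3} + v_{9} = v_{5} + v_{8} ; sig = (2;(1,1))
  P={1,3}:  v_{1} + v_{3} = v_{0} + v_{2} + v_{4} + v_{5} ; sig = (2;(1,1,1,1))
  P={3,7}:  v_{3} + v_{7} = v_{0} + v_{2} + v_{4} + v_{8} ; sig = (2;(1,1,1,1))
  P={3,6}:  v_{3} + v_{6} = v_{0} + v_{2} + 2·v_{4} + v_{5} ; sig = (2;(1,1,1,2))
  P={0,2,4,9}:  v_{0} + v_{2} + v_{4} + v_{9} = 0 ; sig = (4;())
  P={0,2,6,9}:  v_{0} + v_{2} + v_{6} + v_{9} = v_{1} ; sig = (4;(1))
  P={0,2,4,5,8}:  v_{0} + v_{2} + v_{4} + v_{5} + v_{8} = v_{3} ; sig = (5;(1))

Signatures (|P|; sorted positive RHS coefficients), sorted:
[(2;()), (2;()), (2;(1)), (2;(1)), (2;(1,1)), (2;(1,1,1,1)), (2;(1,1,1,1)), (2;(1,1,1,2)), (4;()), (4;(1)), (5;(1))]


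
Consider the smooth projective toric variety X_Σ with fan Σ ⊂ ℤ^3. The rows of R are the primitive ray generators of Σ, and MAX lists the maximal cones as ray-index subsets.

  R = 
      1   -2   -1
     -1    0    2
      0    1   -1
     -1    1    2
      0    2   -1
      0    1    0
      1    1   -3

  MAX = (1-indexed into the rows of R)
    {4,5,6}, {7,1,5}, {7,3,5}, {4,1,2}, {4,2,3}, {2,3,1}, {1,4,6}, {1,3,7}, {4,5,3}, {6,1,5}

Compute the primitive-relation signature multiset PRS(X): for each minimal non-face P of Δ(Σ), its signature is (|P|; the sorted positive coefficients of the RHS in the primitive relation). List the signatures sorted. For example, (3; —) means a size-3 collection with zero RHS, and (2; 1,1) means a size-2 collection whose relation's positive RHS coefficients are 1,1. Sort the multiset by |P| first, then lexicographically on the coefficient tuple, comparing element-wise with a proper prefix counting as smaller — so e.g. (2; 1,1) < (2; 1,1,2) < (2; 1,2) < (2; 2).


Δ(Σ) — 7 vertices, 9 min non-faces:

  {2,6}:  v_{2} + v_{6} = v_{4} ; sig = (2; 1)
  {2,7}:  v_{2} + v_{7} = v_{3} ; sig = (2; 1)
  {3,6}:  v_{3} + v_{6} = v_{5} ; sig = (2; 1)
  {4,7}:  v_{4} + v_{7} = v_{5} ; sig = (2; 1)
  {2,5}:  v_{2} + v_{5} = v_{3} + v_{4} ; sig = (2; 1,1)
  {6,7}:  v_{6} + v_{7} = v_{1} + 2·v_{5} ; sig = (2; 1,2)
  {1,3,4}:  v_{1} + v_{3} + v_{4} = 0 ; sig = (3; —)
  {1,3,5}:  v_{1} + v_{3} + v_{5} = v_{7} ; sig = (3; 1)
  {1,4,5}:  v_{1} + v_{4} + v_{5} = v_{6} ; sig = (3; 1)

Sorted signature multiset PRS(X):
[(2; 1), (2; 1), (2; 1), (2; 1), (2; 1,1), (2; 1,2), (3; —), (3; 1), (3; 1)]


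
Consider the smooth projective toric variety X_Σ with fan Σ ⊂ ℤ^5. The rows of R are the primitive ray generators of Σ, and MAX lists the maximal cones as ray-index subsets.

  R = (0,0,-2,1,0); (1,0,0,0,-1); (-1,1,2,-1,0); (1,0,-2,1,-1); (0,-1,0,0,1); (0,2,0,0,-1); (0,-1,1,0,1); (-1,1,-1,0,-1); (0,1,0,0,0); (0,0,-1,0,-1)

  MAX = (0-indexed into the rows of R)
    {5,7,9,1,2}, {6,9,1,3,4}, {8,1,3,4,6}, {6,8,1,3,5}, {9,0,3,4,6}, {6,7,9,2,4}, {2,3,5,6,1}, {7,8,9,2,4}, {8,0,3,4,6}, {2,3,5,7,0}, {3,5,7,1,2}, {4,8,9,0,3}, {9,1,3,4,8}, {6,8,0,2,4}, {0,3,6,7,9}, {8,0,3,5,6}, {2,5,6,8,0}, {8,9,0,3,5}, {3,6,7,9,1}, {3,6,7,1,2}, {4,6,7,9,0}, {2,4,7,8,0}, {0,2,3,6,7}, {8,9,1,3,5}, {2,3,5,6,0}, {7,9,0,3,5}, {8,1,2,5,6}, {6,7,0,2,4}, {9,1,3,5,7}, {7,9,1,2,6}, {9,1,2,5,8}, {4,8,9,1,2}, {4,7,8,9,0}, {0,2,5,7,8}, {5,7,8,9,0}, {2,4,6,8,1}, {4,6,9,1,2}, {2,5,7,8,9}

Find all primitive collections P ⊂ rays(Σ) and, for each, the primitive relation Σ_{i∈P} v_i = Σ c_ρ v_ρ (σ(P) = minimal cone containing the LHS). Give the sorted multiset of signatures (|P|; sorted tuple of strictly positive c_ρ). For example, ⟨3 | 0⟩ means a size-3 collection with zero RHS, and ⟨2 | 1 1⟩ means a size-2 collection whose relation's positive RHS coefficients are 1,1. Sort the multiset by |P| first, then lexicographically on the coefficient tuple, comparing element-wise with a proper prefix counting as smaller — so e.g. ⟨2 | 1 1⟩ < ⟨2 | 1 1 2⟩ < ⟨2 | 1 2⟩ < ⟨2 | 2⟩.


Δ(Σ) — 10 vertices, 14 min non-faces:

  • {0,1}:  v_{0} + v_{1} = v_{3}  ⟹  sig = ⟨2 | 1⟩
  • {4,5}:  v_{4} + v_{5} = v_{8}  ⟹  sig = ⟨2 | 1⟩
  • {2,3,4}:  v_{2} + v_{3} + v_{4} = 0  ⟹  sig = ⟨3 | 0⟩
  • {6,8,9}:  v_{6} + v_{8} + v_{9} = 0  ⟹  sig = ⟨3 | 0⟩
  • {0,2,9}:  v_{0} + v_{2} + v_{9} = v_{7}  ⟹  sig = ⟨3 | 1⟩
  • {1,4,7}:  v_{1} + v_{4} + v_{7} = v_{9}  ⟹  sig = ⟨3 | 1⟩
  • {2,3,8}:  v_{2} + v_{3} + v_{8} = v_{5}  ⟹  sig = ⟨3 | 1⟩
  • {1,7,8}:  v_{1} + v_{7} + v_{8} = v_{5} + v_{9}  ⟹  sig = ⟨3 | 1 1⟩
  • {2,3,9}:  v_{2} + v_{3} + v_{9} = v_{1} + v_{7}  ⟹  sig = ⟨3 | 1 1⟩
  • {3,4,7}:  v_{3} + v_{4} + v_{7} = v_{0} + v_{9}  ⟹  sig = ⟨3 | 1 1⟩
  • {5,6,9}:  v_{5} + v_{6} + v_{9} = v_{2} + v_{3}  ⟹  sig = ⟨3 | 1 1⟩
  • {6,7,8}:  v_{6} + v_{7} + v_{8} = v_{0} + v_{2}  ⟹  sig = ⟨3 | 1 1⟩
  • {3,7,8}:  v_{3} + v_{7} + v_{8} = v_{0} + v_{5} + v_{9}  ⟹  sig = ⟨3 | 1 1 1⟩
  • {5,6,7}:  v_{5} + v_{6} + v_{7} = v_{0} + 2·v_{2} + v_{3}  ⟹  sig = ⟨3 | 1 1 2⟩

Signatures (|P|; sorted positive RHS coefficients), sorted:
[⟨2 | 1⟩, ⟨2 | 1⟩, ⟨3 | 0⟩, ⟨3 | 0⟩, ⟨3 | 1⟩, ⟨3 | 1⟩, ⟨3 | 1⟩, ⟨3 | 1 1⟩, ⟨3 | 1 1⟩, ⟨3 | 1 1⟩, ⟨3 | 1 1⟩, ⟨3 | 1 1⟩, ⟨3 | 1 1 1⟩, ⟨3 | 1 1 2⟩]


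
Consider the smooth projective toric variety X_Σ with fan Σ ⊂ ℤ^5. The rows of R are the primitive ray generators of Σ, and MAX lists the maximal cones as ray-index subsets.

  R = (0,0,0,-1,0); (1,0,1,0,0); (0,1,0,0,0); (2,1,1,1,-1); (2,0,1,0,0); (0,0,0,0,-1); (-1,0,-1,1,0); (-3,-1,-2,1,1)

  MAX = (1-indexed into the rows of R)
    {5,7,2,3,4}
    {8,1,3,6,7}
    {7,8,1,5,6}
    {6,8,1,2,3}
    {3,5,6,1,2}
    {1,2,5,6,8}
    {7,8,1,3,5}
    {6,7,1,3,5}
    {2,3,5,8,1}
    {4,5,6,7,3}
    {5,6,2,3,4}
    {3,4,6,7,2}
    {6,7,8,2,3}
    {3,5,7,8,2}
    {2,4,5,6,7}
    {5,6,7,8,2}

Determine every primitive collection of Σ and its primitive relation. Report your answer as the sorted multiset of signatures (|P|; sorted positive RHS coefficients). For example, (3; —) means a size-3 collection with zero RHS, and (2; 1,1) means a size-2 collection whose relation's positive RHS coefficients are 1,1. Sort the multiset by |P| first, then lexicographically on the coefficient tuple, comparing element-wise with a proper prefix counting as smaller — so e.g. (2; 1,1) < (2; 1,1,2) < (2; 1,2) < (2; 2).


Δ(Σ) — 8 vertices, 5 min non-faces:

  {1,4}:  v_{1} + v_{4} = v_{3} + v_{5} + v_{6}  ⟹  sig = (2; 1,1,1)
  {4,8}:  v_{4} + v_{8} = v_{2} + 2·v_{7}  ⟹  sig = (2; 1,2)
  {1,2,7}:  v_{1} + v_{2} + v_{7} = 0  ⟹  sig = (3; —)
  {3,5,6,8}:  v_{3} + v_{5} + v_{6} + v_{8} = v_{7}  ⟹  sig = (4; 1)
  {2,3,5,6,7}:  v_{2} + v_{3} + v_{5} + v_{6} + v_{7} = v_{4}  ⟹  sig = (5; 1)

Sorted signature multiset PRS(X):
    (2; 1,1,1)
    (2; 1,2)
    (3; —)
    (4; 1)
    (5; 1)


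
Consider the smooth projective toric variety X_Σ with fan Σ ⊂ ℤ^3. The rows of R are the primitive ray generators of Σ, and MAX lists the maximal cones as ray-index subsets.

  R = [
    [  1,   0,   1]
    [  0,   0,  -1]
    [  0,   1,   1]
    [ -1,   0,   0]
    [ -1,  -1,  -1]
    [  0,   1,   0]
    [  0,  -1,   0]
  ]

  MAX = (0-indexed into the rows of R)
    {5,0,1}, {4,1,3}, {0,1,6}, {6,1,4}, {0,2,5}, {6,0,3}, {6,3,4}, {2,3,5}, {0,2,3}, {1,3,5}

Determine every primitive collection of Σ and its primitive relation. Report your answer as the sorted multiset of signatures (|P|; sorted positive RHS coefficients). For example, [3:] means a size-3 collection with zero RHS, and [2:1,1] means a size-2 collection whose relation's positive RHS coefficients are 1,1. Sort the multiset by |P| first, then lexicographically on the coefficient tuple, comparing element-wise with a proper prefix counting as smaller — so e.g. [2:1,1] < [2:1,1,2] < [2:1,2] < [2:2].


|primitive collections| = 9. Relations:

  P = {5,6}:  v_{5} + v_{6} = 0 — sig = [2:]
  P = {0,4}:  v_{0} + v_{4} = v_{6} — sig = [2:1]
  P = {1,2}:  v_{1} + v_{2} = v_{5} — sig = [2:1]
  P = {2,4}:  v_{2} + v_{4} = v_{3} — sig = [2:1]
  P = {2,6}:  v_{2} + v_{6} = v_{0} + v_{3} — sig = [2:1,1]
  P = {4,5}:  v_{4} + v_{5} = v_{1} + v_{3} — sig = [2:1,1]
  P = {0,1,3}:  v_{0} + v_{1} + v_{3} = 0 — sig = [3:]
  P = {0,3,5}:  v_{0} + v_{3} + v_{5} = v_{2} — sig = [3:1]
  P = {1,3,6}:  v_{1} + v_{3} + v_{6} = v_{4} — sig = [3:1]

Hence PRS(X_Σ) =
    |P|=2: 6 collections, coeffs (), (1), (1), (1), (1,1), (1,1)
    |P|=3: 3 collections, coeffs (), (1), (1)


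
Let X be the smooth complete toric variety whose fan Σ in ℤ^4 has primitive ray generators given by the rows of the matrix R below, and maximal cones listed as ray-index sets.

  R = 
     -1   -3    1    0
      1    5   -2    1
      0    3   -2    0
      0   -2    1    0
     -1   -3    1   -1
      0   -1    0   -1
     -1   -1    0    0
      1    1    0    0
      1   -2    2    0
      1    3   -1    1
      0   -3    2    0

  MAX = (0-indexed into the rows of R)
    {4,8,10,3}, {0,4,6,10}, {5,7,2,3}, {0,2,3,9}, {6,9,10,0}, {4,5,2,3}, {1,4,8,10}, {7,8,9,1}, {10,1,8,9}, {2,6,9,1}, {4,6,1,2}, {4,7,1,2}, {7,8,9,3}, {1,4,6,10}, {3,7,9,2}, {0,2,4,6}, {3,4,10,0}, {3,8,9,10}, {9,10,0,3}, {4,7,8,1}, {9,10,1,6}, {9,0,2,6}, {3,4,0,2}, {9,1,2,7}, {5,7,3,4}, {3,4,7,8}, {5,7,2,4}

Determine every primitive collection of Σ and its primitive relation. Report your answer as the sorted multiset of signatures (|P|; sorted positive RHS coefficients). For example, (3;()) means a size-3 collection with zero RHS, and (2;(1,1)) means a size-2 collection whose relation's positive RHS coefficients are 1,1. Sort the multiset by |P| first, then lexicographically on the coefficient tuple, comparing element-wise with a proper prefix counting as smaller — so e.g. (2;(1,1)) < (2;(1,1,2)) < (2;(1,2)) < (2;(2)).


Δ(Σ) — 11 vertices, 18 min non-faces:

  {2,10}:  v_{2} + v_{10} = 0  ⇒ sig = (2;())
  {4,9}:  v_{4} + v_{9} = 0  ⇒ sig = (2;())
  {6,7}:  v_{6} + v_{7} = 0  ⇒ sig = (2;())
  {0,7}:  v_{0} + v_{7} = v_{3}  ⇒ sig = (2;(1))
  {1,3}:  v_{1} + v_{3} = v_{9}  ⇒ sig = (2;(1))
  {2,8}:  v_{2} + v_{8} = v_{7}  ⇒ sig = (2;(1))
  {3,6}:  v_{3} + v_{6} = v_{0}  ⇒ sig = (2;(1))
  {6,8}:  v_{6} + v_{8} = v_{10}  ⇒ sig = (2;(1))
  {7,10}:  v_{7} + v_{10} = v_{8}  ⇒ sig = (2;(1))
  {0,1}:  v_{0} + v_{1} = v_{6} + v_{9}  ⇒ sig = (2;(1,1))
  {0,8}:  v_{0} + v_{8} = v_{3} + v_{10}  ⇒ sig = (2;(1,1))
  {1,5}:  v_{1} + v_{5} = v_{2} + v_{7}  ⇒ sig = (2;(1,1))
  {5,6}:  v_{5} + v_{6} = v_{2} + v_{3} + v_{4}  ⇒ sig = (2;(1,1,1))
  {5,9}:  v_{5} + v_{9} = v_{2} + v_{3} + v_{7}  ⇒ sig = (2;(1,1,1))
  {5,10}:  v_{5} + v_{10} = v_{3} + v_{4} + v_{7}  ⇒ sig = (2;(1,1,1))
  {0,5}:  v_{0} + v_{5} = v_{2} + 2·v_{3} + v_{4}  ⇒ sig = (2;(1,1,2))
  {5,8}:  v_{5} + v_{8} = v_{3} + v_{4} + 2·v_{7}  ⇒ sig = (2;(1,1,2))
  {2,3,4,7}:  v_{2} + v_{3} + v_{4} + v_{7} = v_{5}  ⇒ sig = (4;(1))

Hence PRS(X_Σ) =
    (2;())
    (2;())
    (2;())
    (2;(1))
    (2;(1))
    (2;(1))
    (2;(1))
    (2;(1))
    (2;(1))
    (2;(1,1))
    (2;(1,1))
    (2;(1,1))
    (2;(1,1,1))
    (2;(1,1,1))
    (2;(1,1,1))
    (2;(1,1,2))
    (2;(1,1,2))
    (4;(1))


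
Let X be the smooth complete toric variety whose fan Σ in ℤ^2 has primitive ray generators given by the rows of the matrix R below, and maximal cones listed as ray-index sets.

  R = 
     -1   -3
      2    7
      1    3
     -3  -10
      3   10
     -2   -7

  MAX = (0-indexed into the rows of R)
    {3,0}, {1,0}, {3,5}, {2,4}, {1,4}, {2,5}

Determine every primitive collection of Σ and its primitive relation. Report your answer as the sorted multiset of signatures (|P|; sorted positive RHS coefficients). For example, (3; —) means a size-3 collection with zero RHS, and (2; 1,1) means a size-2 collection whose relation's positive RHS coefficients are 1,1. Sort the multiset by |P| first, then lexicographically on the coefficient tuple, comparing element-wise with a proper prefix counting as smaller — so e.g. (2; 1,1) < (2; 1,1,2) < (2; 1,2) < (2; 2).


|primitive collections| = 9. Relations:

  P={0,2}:  v_{0} + v_{2} = 0  ⇒ sig = (2; —)
  P={1,5}:  v_{1} + v_{5} = 0  ⇒ sig = (2; —)
  P={3,4}:  v_{3} + v_{4} = 0  ⇒ sig = (2; —)
  P={0,4}:  v_{0} + v_{4} = v_{1}  ⇒ sig = (2; 1)
  P={0,5}:  v_{0} + v_{5} = v_{3}  ⇒ sig = (2; 1)
  P={1,2}:  v_{1} + v_{2} = v_{4}  ⇒ sig = (2; 1)
  P={1,3}:  v_{1} + v_{3} = v_{0}  ⇒ sig = (2; 1)
  P={2,3}:  v_{2} + v_{3} = v_{5}  ⇒ sig = (2; 1)
  P={4,5}:  v_{4} + v_{5} = v_{2}  ⇒ sig = (2; 1)

Hence PRS(X_Σ) =
[(2; —), (2; —), (2; —), (2; 1), (2; 1), (2; 1), (2; 1), (2; 1), (2; 1)]


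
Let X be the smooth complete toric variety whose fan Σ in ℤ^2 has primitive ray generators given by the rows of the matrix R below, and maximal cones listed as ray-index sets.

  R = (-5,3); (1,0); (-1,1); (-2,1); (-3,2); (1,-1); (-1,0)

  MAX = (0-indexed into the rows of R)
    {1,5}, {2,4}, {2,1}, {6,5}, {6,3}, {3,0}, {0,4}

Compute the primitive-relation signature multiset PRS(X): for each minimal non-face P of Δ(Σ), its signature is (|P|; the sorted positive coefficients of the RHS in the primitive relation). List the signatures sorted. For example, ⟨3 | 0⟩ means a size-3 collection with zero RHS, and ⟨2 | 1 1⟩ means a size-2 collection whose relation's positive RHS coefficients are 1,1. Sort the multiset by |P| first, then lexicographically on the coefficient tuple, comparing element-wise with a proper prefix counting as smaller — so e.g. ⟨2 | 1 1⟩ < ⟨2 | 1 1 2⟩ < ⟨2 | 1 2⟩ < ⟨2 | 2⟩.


14 minimal non-faces of Δ(Σ) (on 7 rays):

  P={1,6}:  v_{1} + v_{6} = 0 ; sig = ⟨2 | 0⟩
  P={2,5}:  v_{2} + v_{5} = 0 ; sig = ⟨2 | 0⟩
  P={1,3}:  v_{1} + v_{3} = v_{2} ; sig = ⟨2 | 1⟩
  P={2,3}:  v_{2} + v_{3} = v_{4} ; sig = ⟨2 | 1⟩
  P={2,6}:  v_{2} + v_{6} = v_{3} ; sig = ⟨2 | 1⟩
  P={3,4}:  v_{3} + v_{4} = v_{0} ; sig = ⟨2 | 1⟩
  P={3,5}:  v_{3} + v_{5} = v_{6} ; sig = ⟨2 | 1⟩
  P={4,5}:  v_{4} + v_{5} = v_{3} ; sig = ⟨2 | 1⟩
  P={0,1}:  v_{0} + v_{1} = v_{2} + v_{4} ; sig = ⟨2 | 1 1⟩
  P={0,2}:  v_{0} + v_{2} = 2·v_{4} ; sig = ⟨2 | 2⟩
  P={0,5}:  v_{0} + v_{5} = 2·v_{3} ; sig = ⟨2 | 2⟩
  P={1,4}:  v_{1} + v_{4} = 2·v_{2} ; sig = ⟨2 | 2⟩
  P={4,6}:  v_{4} + v_{6} = 2·v_{3} ; sig = ⟨2 | 2⟩
  P={0,6}:  v_{0} + v_{6} = 3·v_{3} ; sig = ⟨2 | 3⟩

Sorted signature multiset PRS(X):
[⟨2 | 0⟩, ⟨2 | 0⟩, ⟨2 | 1⟩, ⟨2 | 1⟩, ⟨2 | 1⟩, ⟨2 | 1⟩, ⟨2 | 1⟩, ⟨2 | 1⟩, ⟨2 | 1 1⟩, ⟨2 | 2⟩, ⟨2 | 2⟩, ⟨2 | 2⟩, ⟨2 | 2⟩, ⟨2 | 3⟩]
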